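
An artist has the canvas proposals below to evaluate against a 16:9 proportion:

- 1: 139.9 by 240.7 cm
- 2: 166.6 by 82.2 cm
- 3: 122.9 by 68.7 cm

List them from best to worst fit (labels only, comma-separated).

3, 1, 2

1: 240.7/139.9 ≈ 1.721 → |1.721 − 1.778| = 0.057
2: 166.6/82.2 ≈ 2.027 → |2.027 − 1.778| = 0.249
3: 122.9/68.7 ≈ 1.789 → |1.789 − 1.778| = 0.011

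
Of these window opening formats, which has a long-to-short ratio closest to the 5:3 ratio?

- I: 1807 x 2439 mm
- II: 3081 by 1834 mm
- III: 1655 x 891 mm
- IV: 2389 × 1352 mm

Ratios (long/short): I ≈ 1.350; II ≈ 1.680; III ≈ 1.857; IV ≈ 1.767.
5:3 ≈ 1.667; option II is nearest (Δ 0.013).

II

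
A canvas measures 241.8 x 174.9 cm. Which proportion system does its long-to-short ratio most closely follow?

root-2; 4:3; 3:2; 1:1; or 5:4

241.8/174.9 ≈ 1.383. Nearest candidates are root-2 (1.414, off by 0.031) and 4:3 (1.333, off by 0.050).

root-2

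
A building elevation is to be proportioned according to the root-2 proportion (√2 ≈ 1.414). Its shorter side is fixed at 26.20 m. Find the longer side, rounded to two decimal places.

root-2 ≈ 1.41421.
Longer side = 26.20 × 1.41421 ≈ 37.0523 → 37.05 m.

37.05 m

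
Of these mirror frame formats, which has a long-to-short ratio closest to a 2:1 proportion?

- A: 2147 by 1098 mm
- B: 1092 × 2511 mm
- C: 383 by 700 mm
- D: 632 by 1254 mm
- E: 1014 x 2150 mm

D

Target 2:1 ≈ 2.000.
A: 1.955 (Δ0.045)  B: 2.299 (Δ0.299)  C: 1.828 (Δ0.172)  D: 1.984 (Δ0.016)  E: 2.120 (Δ0.120)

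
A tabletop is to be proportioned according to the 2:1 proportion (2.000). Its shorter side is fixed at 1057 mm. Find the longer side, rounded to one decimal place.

2114.0 mm

2:1 = 2.00000.
Longer side = 1057 × 2.00000 ≈ 2114.000 → 2114.0 mm.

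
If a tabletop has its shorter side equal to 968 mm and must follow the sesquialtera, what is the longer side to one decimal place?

1452.0 mm

3:2 = 1.50000.
Longer side = 968 × 1.50000 ≈ 1452.000 → 1452.0 mm.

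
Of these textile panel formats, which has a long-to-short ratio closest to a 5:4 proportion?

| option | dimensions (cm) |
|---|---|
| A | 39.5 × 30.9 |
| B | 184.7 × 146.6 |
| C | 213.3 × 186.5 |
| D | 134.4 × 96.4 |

B

Ratios (long/short): A ≈ 1.278; B ≈ 1.260; C ≈ 1.144; D ≈ 1.394.
5:4 ≈ 1.250; option B is nearest (Δ 0.010).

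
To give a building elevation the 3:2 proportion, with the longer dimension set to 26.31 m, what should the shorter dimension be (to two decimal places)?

17.54 m

3:2 = 1.50000.
Shorter side = 26.31 ÷ 1.50000 ≈ 17.5400 → 17.54 m.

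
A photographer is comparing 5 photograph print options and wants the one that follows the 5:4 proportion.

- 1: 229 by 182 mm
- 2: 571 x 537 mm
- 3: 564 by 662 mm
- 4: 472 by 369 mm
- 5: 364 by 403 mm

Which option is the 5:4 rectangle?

1

Target 5:4 ≈ 1.250.
1: 1.258 (Δ0.008)  2: 1.063 (Δ0.187)  3: 1.174 (Δ0.076)  4: 1.279 (Δ0.029)  5: 1.107 (Δ0.143)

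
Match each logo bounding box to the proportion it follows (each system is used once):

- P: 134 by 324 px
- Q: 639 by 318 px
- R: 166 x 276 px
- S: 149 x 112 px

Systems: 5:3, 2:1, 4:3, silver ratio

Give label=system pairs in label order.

P=silver ratio, Q=2:1, R=5:3, S=4:3

Ratios: P ≈ 2.418; Q ≈ 2.009; R ≈ 1.663; S ≈ 1.330.
Targets: 5:3 ≈ 1.667; 2:1 ≈ 2.000; 4:3 ≈ 1.333; silver ratio ≈ 2.414.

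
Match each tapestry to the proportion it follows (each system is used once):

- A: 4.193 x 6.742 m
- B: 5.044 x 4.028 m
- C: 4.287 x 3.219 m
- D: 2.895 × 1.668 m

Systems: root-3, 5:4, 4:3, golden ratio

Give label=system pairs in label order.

Ratios: A ≈ 1.608; B ≈ 1.252; C ≈ 1.332; D ≈ 1.736.
Targets: root-3 ≈ 1.732; 5:4 ≈ 1.250; 4:3 ≈ 1.333; golden ratio ≈ 1.618.

A=golden ratio, B=5:4, C=4:3, D=root-3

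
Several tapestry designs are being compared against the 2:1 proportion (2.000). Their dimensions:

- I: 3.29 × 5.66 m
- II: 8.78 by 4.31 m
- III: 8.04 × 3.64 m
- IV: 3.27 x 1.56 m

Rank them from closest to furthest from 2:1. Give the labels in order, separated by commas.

II, IV, III, I

I: 5.66/3.29 ≈ 1.720 → |1.720 − 2.000| = 0.280
II: 8.78/4.31 ≈ 2.037 → |2.037 − 2.000| = 0.037
III: 8.04/3.64 ≈ 2.209 → |2.209 − 2.000| = 0.209
IV: 3.27/1.56 ≈ 2.096 → |2.096 − 2.000| = 0.096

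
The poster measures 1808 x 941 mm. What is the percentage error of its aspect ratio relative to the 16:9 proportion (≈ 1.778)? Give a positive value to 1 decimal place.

8.1%

Ratio = 1808 / 941 ≈ 1.9214.
Ideal 16:9 ≈ 1.7778. |1.9214 − 1.7778| / 1.7778 ≈ 8.08% → 8.1%.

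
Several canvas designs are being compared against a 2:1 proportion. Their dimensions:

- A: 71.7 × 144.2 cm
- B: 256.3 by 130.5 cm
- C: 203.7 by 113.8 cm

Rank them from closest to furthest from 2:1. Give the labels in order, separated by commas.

A, B, C

A: 144.2/71.7 ≈ 2.011 → |2.011 − 2.000| = 0.011
B: 256.3/130.5 ≈ 1.964 → |1.964 − 2.000| = 0.036
C: 203.7/113.8 ≈ 1.790 → |1.790 − 2.000| = 0.210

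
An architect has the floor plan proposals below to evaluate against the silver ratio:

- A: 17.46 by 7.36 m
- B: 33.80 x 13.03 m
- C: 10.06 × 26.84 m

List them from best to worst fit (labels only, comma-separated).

A: 17.46/7.36 ≈ 2.372 → |2.372 − 2.414| = 0.042
B: 33.80/13.03 ≈ 2.594 → |2.594 − 2.414| = 0.180
C: 26.84/10.06 ≈ 2.668 → |2.668 − 2.414| = 0.254

A, B, C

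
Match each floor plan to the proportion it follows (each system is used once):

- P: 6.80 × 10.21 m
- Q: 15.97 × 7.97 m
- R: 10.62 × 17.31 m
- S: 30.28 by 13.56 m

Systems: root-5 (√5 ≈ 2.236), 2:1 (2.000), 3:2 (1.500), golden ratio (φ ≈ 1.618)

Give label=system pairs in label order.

P=3:2, Q=2:1, R=golden ratio, S=root-5

Ratios: P ≈ 1.501; Q ≈ 2.004; R ≈ 1.630; S ≈ 2.233.
Targets: root-5 ≈ 2.236; 2:1 ≈ 2.000; 3:2 ≈ 1.500; golden ratio ≈ 1.618.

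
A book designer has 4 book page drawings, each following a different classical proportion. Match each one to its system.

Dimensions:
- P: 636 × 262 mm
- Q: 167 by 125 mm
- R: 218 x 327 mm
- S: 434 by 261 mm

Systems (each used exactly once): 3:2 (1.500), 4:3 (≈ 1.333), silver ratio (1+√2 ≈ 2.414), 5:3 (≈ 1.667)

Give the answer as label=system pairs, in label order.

Ratios: P ≈ 2.427; Q ≈ 1.336; R ≈ 1.500; S ≈ 1.663.
Targets: 3:2 ≈ 1.500; 4:3 ≈ 1.333; silver ratio ≈ 2.414; 5:3 ≈ 1.667.

P=silver ratio, Q=4:3, R=3:2, S=5:3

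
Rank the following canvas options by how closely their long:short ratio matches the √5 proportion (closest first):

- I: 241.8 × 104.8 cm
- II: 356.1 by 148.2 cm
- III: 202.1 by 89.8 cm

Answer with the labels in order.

I: 241.8/104.8 ≈ 2.307 → |2.307 − 2.236| = 0.071
II: 356.1/148.2 ≈ 2.403 → |2.403 − 2.236| = 0.167
III: 202.1/89.8 ≈ 2.251 → |2.251 − 2.236| = 0.015

III, I, II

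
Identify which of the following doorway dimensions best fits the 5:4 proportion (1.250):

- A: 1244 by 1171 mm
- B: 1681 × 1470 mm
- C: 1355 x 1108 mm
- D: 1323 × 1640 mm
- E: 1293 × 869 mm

D

Ratios (long/short): A ≈ 1.062; B ≈ 1.144; C ≈ 1.223; D ≈ 1.240; E ≈ 1.488.
5:4 ≈ 1.250; option D is nearest (Δ 0.010).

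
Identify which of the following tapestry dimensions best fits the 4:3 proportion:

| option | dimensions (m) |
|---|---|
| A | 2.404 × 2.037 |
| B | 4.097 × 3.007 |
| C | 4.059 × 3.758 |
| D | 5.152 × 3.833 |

D

Target 4:3 ≈ 1.333.
A: 1.180 (Δ0.153)  B: 1.362 (Δ0.029)  C: 1.080 (Δ0.253)  D: 1.344 (Δ0.011)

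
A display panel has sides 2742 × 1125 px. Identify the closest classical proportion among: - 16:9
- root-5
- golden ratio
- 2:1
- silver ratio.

silver ratio

Ratio = 2742 / 1125 ≈ 2.437.
Distances: 16:9 1.778 (Δ 0.659); root-5 2.236 (Δ 0.201); golden ratio 1.618 (Δ 0.819); 2:1 2.000 (Δ 0.437); silver ratio 2.414 (Δ 0.023).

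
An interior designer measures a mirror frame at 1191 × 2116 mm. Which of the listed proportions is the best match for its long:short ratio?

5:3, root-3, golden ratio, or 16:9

2116/1191 ≈ 1.777. Nearest candidates are 16:9 (1.778, off by 0.001) and root-3 (1.732, off by 0.045).

16:9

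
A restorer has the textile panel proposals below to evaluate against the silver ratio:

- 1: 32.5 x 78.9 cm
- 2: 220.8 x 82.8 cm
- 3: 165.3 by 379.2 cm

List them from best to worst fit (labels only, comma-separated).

1, 3, 2

1: 78.9/32.5 ≈ 2.428 → |2.428 − 2.414| = 0.014
2: 220.8/82.8 ≈ 2.667 → |2.667 − 2.414| = 0.253
3: 379.2/165.3 ≈ 2.294 → |2.294 − 2.414| = 0.120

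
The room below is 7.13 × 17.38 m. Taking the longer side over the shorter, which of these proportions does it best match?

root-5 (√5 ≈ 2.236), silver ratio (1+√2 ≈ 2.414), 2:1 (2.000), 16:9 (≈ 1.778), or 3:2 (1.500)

silver ratio

Ratio = 17.38 / 7.13 ≈ 2.438.
Distances: root-5 2.236 (Δ 0.202); silver ratio 2.414 (Δ 0.024); 2:1 2.000 (Δ 0.438); 16:9 1.778 (Δ 0.660); 3:2 1.500 (Δ 0.938).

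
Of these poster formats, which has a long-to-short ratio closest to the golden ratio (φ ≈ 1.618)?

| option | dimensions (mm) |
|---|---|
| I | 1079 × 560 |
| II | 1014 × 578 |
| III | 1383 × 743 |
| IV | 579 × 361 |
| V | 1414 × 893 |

Target golden ratio ≈ 1.618.
I: 1.927 (Δ0.309)  II: 1.754 (Δ0.136)  III: 1.861 (Δ0.243)  IV: 1.604 (Δ0.014)  V: 1.583 (Δ0.035)

IV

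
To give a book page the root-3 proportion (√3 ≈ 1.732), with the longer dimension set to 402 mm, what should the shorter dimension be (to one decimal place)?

232.1 mm

root-3 ≈ 1.73205.
Shorter side = 402 ÷ 1.73205 ≈ 232.095 → 232.1 mm.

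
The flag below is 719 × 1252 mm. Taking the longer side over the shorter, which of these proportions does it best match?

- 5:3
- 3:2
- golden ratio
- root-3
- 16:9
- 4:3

1252/719 ≈ 1.741. Nearest candidates are root-3 (1.732, off by 0.009) and 16:9 (1.778, off by 0.037).

root-3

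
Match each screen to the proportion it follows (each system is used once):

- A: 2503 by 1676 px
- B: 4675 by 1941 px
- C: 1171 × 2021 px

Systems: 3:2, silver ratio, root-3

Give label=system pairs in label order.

A=3:2, B=silver ratio, C=root-3

A = 2503/1676 ≈ 1.493 → 3:2 (1.500)
B = 4675/1941 ≈ 2.409 → silver ratio (2.414)
C = 2021/1171 ≈ 1.726 → root-3 (1.732)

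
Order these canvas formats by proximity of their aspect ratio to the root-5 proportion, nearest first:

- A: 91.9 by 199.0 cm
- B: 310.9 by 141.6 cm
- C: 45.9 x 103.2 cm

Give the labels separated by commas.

C, B, A

Ratios: A = 199.0 / 91.9 ≈ 2.165; B = 310.9 / 141.6 ≈ 2.196; C = 103.2 / 45.9 ≈ 2.248.
|Δ from 2.236|: A 0.071; B 0.040; C 0.012.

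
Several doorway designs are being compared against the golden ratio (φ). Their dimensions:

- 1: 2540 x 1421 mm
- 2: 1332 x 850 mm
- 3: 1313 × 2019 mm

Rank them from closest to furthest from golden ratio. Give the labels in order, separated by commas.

1: 2540/1421 ≈ 1.787 → |1.787 − 1.618| = 0.169
2: 1332/850 ≈ 1.567 → |1.567 − 1.618| = 0.051
3: 2019/1313 ≈ 1.538 → |1.538 − 1.618| = 0.080

2, 3, 1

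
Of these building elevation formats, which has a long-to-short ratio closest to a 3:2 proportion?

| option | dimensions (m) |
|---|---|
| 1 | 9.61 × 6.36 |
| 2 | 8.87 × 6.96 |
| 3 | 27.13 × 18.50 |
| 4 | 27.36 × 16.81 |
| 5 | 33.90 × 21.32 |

Target 3:2 ≈ 1.500.
1: 1.511 (Δ0.011)  2: 1.274 (Δ0.226)  3: 1.466 (Δ0.034)  4: 1.628 (Δ0.128)  5: 1.590 (Δ0.090)

1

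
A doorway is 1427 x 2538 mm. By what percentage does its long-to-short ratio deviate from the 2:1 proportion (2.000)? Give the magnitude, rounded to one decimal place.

11.1%

Ratio = 2538 / 1427 ≈ 1.7786.
Ideal 2:1 = 2.0000. |1.7786 − 2.0000| / 2.0000 ≈ 11.07% → 11.1%.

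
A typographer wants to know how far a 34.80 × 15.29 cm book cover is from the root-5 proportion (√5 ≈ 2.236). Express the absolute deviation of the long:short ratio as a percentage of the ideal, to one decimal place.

1.8%

Ratio = 34.80 / 15.29 ≈ 2.2760.
Ideal root-5 ≈ 2.2361. |2.2760 − 2.2361| / 2.2361 ≈ 1.78% → 1.8%.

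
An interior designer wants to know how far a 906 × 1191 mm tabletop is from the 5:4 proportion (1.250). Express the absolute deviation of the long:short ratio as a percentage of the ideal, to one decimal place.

5.2%

Ratio = 1191 / 906 ≈ 1.3146.
Ideal 5:4 = 1.2500. |1.3146 − 1.2500| / 1.2500 ≈ 5.17% → 5.2%.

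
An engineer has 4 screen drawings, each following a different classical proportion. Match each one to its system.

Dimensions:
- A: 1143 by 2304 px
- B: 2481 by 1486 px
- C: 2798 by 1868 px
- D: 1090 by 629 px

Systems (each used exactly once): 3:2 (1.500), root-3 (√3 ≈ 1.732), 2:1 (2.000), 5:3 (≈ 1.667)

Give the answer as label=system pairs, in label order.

Ratios: A ≈ 2.016; B ≈ 1.670; C ≈ 1.498; D ≈ 1.733.
Targets: 3:2 ≈ 1.500; root-3 ≈ 1.732; 2:1 ≈ 2.000; 5:3 ≈ 1.667.

A=2:1, B=5:3, C=3:2, D=root-3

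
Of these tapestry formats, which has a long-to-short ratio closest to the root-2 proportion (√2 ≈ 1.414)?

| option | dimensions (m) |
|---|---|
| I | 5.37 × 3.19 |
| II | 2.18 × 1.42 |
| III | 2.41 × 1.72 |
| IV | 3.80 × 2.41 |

Target root-2 ≈ 1.414.
I: 1.683 (Δ0.269)  II: 1.535 (Δ0.121)  III: 1.401 (Δ0.013)  IV: 1.577 (Δ0.163)

III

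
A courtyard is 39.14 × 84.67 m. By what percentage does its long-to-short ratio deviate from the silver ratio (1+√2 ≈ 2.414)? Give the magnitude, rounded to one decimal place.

10.4%

Ratio = 84.67 / 39.14 ≈ 2.1633.
Ideal silver ratio ≈ 2.4142. |2.1633 − 2.4142| / 2.4142 ≈ 10.39% → 10.4%.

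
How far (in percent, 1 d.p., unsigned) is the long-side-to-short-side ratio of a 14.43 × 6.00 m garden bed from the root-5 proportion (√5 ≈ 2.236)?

7.6%

Ratio = 14.43 / 6.00 ≈ 2.4050.
Ideal root-5 ≈ 2.2361. |2.4050 − 2.2361| / 2.2361 ≈ 7.55% → 7.6%.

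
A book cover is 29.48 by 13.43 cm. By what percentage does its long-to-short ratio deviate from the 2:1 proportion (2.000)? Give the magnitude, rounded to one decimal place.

9.8%

Ratio = 29.48 / 13.43 ≈ 2.1951.
Ideal 2:1 = 2.0000. |2.1951 − 2.0000| / 2.0000 ≈ 9.76% → 9.8%.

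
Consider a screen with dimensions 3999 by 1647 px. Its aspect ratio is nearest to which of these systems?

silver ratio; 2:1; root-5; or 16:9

3999/1647 ≈ 2.428. Nearest candidates are silver ratio (2.414, off by 0.014) and root-5 (2.236, off by 0.192).

silver ratio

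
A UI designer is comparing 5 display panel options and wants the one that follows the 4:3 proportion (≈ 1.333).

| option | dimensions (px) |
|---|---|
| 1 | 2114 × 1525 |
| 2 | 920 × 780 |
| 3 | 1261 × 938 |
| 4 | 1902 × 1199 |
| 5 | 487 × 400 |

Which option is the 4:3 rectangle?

Ratios (long/short): 1 ≈ 1.386; 2 ≈ 1.179; 3 ≈ 1.344; 4 ≈ 1.586; 5 ≈ 1.218.
4:3 ≈ 1.333; option 3 is nearest (Δ 0.011).

3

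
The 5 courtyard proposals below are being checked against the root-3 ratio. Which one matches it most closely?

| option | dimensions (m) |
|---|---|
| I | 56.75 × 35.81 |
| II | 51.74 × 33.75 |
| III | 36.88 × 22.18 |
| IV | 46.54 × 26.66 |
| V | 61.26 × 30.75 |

IV

Target root-3 ≈ 1.732.
I: 1.585 (Δ0.147)  II: 1.533 (Δ0.199)  III: 1.663 (Δ0.069)  IV: 1.746 (Δ0.014)  V: 1.992 (Δ0.260)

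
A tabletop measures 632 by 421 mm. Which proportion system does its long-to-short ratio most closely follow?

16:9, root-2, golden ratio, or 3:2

3:2

632/421 ≈ 1.501. Nearest candidates are 3:2 (1.500, off by 0.001) and root-2 (1.414, off by 0.087).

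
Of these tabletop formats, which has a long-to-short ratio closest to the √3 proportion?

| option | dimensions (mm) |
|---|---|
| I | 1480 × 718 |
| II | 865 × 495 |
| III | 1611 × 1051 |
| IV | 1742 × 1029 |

Ratios (long/short): I ≈ 2.061; II ≈ 1.747; III ≈ 1.533; IV ≈ 1.693.
root-3 ≈ 1.732; option II is nearest (Δ 0.015).

II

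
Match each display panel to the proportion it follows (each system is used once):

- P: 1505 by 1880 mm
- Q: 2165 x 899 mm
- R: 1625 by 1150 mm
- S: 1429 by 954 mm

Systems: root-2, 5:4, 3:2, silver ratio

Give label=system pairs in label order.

P = 1880/1505 ≈ 1.249 → 5:4 (1.250)
Q = 2165/899 ≈ 2.408 → silver ratio (2.414)
R = 1625/1150 ≈ 1.413 → root-2 (1.414)
S = 1429/954 ≈ 1.498 → 3:2 (1.500)

P=5:4, Q=silver ratio, R=root-2, S=3:2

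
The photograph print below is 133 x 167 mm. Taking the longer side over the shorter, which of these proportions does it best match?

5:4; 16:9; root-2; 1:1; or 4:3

5:4

Ratio = 167 / 133 ≈ 1.256.
Distances: 5:4 1.250 (Δ 0.006); 16:9 1.778 (Δ 0.522); root-2 1.414 (Δ 0.158); 1:1 1.000 (Δ 0.256); 4:3 1.333 (Δ 0.077).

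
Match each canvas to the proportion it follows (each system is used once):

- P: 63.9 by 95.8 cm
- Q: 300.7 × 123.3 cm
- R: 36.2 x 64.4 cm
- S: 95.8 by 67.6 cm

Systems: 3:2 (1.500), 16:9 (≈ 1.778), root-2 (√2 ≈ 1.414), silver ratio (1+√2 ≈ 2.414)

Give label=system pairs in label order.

P = 95.8/63.9 ≈ 1.499 → 3:2 (1.500)
Q = 300.7/123.3 ≈ 2.439 → silver ratio (2.414)
R = 64.4/36.2 ≈ 1.779 → 16:9 (1.778)
S = 95.8/67.6 ≈ 1.417 → root-2 (1.414)

P=3:2, Q=silver ratio, R=16:9, S=root-2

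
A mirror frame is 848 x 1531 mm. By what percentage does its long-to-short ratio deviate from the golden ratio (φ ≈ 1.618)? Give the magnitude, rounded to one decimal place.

Ratio = 1531 / 848 ≈ 1.8054.
Ideal golden ratio ≈ 1.6180. |1.8054 − 1.6180| / 1.6180 ≈ 11.58% → 11.6%.

11.6%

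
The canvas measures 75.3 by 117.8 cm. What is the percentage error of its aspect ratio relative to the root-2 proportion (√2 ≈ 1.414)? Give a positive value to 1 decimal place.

Ratio = 117.8 / 75.3 ≈ 1.5644.
Ideal root-2 ≈ 1.4142. |1.5644 − 1.4142| / 1.4142 ≈ 10.62% → 10.6%.

10.6%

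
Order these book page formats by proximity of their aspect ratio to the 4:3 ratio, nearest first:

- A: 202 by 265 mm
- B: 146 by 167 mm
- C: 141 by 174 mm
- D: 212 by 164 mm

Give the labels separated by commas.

A, D, C, B

A: 265/202 ≈ 1.312 → |1.312 − 1.333| = 0.021
B: 167/146 ≈ 1.144 → |1.144 − 1.333| = 0.189
C: 174/141 ≈ 1.234 → |1.234 − 1.333| = 0.099
D: 212/164 ≈ 1.293 → |1.293 − 1.333| = 0.040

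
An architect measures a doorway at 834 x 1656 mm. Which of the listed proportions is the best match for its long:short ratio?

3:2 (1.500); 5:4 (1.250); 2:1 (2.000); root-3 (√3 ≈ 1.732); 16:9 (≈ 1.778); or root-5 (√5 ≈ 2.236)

2:1

1656/834 ≈ 1.986. Nearest candidates are 2:1 (2.000, off by 0.014) and 16:9 (1.778, off by 0.208).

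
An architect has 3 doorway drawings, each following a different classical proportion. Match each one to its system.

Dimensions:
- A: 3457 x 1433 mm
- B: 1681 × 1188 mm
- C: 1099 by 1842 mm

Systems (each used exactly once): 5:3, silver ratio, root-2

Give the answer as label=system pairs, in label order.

A=silver ratio, B=root-2, C=5:3

Ratios: A ≈ 2.412; B ≈ 1.415; C ≈ 1.676.
Targets: 5:3 ≈ 1.667; silver ratio ≈ 2.414; root-2 ≈ 1.414.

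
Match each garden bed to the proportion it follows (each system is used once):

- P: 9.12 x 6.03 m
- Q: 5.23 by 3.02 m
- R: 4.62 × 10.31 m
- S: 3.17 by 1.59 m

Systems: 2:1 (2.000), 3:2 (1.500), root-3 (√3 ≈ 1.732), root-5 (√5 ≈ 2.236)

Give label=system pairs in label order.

Ratios: P ≈ 1.512; Q ≈ 1.732; R ≈ 2.232; S ≈ 1.994.
Targets: 2:1 ≈ 2.000; 3:2 ≈ 1.500; root-3 ≈ 1.732; root-5 ≈ 2.236.

P=3:2, Q=root-3, R=root-5, S=2:1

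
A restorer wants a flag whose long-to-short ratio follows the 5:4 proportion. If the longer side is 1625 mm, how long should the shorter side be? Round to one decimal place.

5:4 = 1.25000.
Shorter side = 1625 ÷ 1.25000 ≈ 1300.000 → 1300.0 mm.

1300.0 mm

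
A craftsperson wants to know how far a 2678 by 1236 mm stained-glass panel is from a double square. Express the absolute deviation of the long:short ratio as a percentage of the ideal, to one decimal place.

Ratio = 2678 / 1236 ≈ 2.1667.
Ideal 2:1 = 2.0000. |2.1667 − 2.0000| / 2.0000 ≈ 8.34% → 8.3%.

8.3%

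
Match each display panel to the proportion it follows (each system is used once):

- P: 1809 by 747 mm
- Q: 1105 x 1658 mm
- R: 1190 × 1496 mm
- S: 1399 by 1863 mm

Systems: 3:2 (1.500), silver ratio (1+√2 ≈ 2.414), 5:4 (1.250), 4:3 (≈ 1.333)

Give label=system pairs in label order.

Ratios: P ≈ 2.422; Q ≈ 1.500; R ≈ 1.257; S ≈ 1.332.
Targets: 3:2 ≈ 1.500; silver ratio ≈ 2.414; 5:4 ≈ 1.250; 4:3 ≈ 1.333.

P=silver ratio, Q=3:2, R=5:4, S=4:3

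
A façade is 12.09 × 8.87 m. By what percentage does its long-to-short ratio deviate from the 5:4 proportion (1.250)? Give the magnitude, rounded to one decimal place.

Ratio = 12.09 / 8.87 ≈ 1.3630.
Ideal 5:4 = 1.2500. |1.3630 − 1.2500| / 1.2500 ≈ 9.04% → 9.0%.

9.0%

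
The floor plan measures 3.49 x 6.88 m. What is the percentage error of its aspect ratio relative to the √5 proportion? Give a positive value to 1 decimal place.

11.8%

Ratio = 6.88 / 3.49 ≈ 1.9713.
Ideal root-5 ≈ 2.2361. |1.9713 − 2.2361| / 2.2361 ≈ 11.84% → 11.8%.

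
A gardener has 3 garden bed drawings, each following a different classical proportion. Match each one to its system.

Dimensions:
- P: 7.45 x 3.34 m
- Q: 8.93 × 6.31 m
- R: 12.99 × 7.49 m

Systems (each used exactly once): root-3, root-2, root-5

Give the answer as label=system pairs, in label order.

Ratios: P ≈ 2.231; Q ≈ 1.415; R ≈ 1.734.
Targets: root-3 ≈ 1.732; root-2 ≈ 1.414; root-5 ≈ 2.236.

P=root-5, Q=root-2, R=root-3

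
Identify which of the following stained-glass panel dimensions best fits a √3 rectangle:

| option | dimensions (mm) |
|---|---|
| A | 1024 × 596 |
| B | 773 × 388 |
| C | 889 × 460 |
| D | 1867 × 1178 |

A

Target root-3 ≈ 1.732.
A: 1.718 (Δ0.014)  B: 1.992 (Δ0.260)  C: 1.933 (Δ0.201)  D: 1.585 (Δ0.147)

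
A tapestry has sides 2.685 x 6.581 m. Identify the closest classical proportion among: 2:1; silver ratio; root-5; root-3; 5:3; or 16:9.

silver ratio

6.581/2.685 ≈ 2.451. Nearest candidates are silver ratio (2.414, off by 0.037) and root-5 (2.236, off by 0.215).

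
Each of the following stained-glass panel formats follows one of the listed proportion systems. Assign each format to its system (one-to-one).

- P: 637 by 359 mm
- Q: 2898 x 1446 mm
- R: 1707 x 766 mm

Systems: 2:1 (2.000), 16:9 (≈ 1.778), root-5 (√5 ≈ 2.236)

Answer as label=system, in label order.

P=16:9, Q=2:1, R=root-5

Ratios: P ≈ 1.774; Q ≈ 2.004; R ≈ 2.228.
Targets: 2:1 ≈ 2.000; 16:9 ≈ 1.778; root-5 ≈ 2.236.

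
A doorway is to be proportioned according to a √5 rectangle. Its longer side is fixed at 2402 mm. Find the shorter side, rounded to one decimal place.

1074.2 mm

root-5 ≈ 2.23607.
Shorter side = 2402 ÷ 2.23607 ≈ 1074.206 → 1074.2 mm.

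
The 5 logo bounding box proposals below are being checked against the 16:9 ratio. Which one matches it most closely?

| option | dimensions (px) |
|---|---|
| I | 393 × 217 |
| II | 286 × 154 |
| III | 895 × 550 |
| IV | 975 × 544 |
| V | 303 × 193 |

Ratios (long/short): I ≈ 1.811; II ≈ 1.857; III ≈ 1.627; IV ≈ 1.792; V ≈ 1.570.
16:9 ≈ 1.778; option IV is nearest (Δ 0.014).

IV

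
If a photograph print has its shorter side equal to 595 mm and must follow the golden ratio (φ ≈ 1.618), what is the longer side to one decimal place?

golden ratio ≈ 1.61803.
Longer side = 595 × 1.61803 ≈ 962.728 → 962.7 mm.

962.7 mm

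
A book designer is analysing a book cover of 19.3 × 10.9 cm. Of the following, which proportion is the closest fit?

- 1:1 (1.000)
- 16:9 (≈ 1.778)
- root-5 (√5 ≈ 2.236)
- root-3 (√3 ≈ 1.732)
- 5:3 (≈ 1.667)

19.3/10.9 ≈ 1.771. Nearest candidates are 16:9 (1.778, off by 0.007) and root-3 (1.732, off by 0.039).

16:9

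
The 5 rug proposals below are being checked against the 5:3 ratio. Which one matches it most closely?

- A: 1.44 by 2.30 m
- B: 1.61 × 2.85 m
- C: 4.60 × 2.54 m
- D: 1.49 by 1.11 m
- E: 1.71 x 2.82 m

E

Target 5:3 ≈ 1.667.
A: 1.597 (Δ0.070)  B: 1.770 (Δ0.103)  C: 1.811 (Δ0.144)  D: 1.342 (Δ0.325)  E: 1.649 (Δ0.018)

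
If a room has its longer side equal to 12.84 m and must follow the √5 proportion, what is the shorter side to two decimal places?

5.74 m

root-5 ≈ 2.23607.
Shorter side = 12.84 ÷ 2.23607 ≈ 5.7422 → 5.74 m.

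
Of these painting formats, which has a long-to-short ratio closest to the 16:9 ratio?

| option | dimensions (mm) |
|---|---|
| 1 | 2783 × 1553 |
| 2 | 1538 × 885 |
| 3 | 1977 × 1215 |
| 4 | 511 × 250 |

1

Target 16:9 ≈ 1.778.
1: 1.792 (Δ0.014)  2: 1.738 (Δ0.040)  3: 1.627 (Δ0.151)  4: 2.044 (Δ0.266)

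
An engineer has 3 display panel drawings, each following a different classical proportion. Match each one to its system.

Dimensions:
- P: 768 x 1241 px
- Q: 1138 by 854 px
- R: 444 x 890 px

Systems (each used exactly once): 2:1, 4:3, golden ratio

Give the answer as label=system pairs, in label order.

Ratios: P ≈ 1.616; Q ≈ 1.333; R ≈ 2.005.
Targets: 2:1 ≈ 2.000; 4:3 ≈ 1.333; golden ratio ≈ 1.618.

P=golden ratio, Q=4:3, R=2:1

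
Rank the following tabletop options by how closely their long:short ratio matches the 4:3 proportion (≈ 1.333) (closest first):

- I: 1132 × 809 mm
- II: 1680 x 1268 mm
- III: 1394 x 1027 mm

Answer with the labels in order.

I: 1132/809 ≈ 1.399 → |1.399 − 1.333| = 0.066
II: 1680/1268 ≈ 1.325 → |1.325 − 1.333| = 0.008
III: 1394/1027 ≈ 1.357 → |1.357 − 1.333| = 0.024

II, III, I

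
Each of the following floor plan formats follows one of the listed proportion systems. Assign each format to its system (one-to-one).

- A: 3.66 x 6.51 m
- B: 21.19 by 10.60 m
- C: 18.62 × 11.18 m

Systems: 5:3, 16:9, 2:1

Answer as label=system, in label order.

A=16:9, B=2:1, C=5:3

Ratios: A ≈ 1.779; B ≈ 1.999; C ≈ 1.665.
Targets: 5:3 ≈ 1.667; 16:9 ≈ 1.778; 2:1 ≈ 2.000.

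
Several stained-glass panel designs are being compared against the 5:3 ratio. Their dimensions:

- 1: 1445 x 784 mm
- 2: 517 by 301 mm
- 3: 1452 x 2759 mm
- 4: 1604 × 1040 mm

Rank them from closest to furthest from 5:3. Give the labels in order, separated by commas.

1: 1445/784 ≈ 1.843 → |1.843 − 1.667| = 0.176
2: 517/301 ≈ 1.718 → |1.718 − 1.667| = 0.051
3: 2759/1452 ≈ 1.900 → |1.900 − 1.667| = 0.233
4: 1604/1040 ≈ 1.542 → |1.542 − 1.667| = 0.125

2, 4, 1, 3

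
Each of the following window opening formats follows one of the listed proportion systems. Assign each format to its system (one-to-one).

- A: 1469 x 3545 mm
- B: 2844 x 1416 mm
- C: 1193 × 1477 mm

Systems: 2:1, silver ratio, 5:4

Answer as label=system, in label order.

A=silver ratio, B=2:1, C=5:4

Ratios: A ≈ 2.413; B ≈ 2.008; C ≈ 1.238.
Targets: 2:1 ≈ 2.000; silver ratio ≈ 2.414; 5:4 ≈ 1.250.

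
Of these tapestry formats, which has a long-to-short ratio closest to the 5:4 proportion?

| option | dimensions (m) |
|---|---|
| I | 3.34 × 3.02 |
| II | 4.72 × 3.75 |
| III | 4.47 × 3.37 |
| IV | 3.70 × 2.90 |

Target 5:4 ≈ 1.250.
I: 1.106 (Δ0.144)  II: 1.259 (Δ0.009)  III: 1.326 (Δ0.076)  IV: 1.276 (Δ0.026)

II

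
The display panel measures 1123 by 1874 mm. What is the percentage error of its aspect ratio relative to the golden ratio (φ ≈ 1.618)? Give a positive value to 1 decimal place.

3.1%

Ratio = 1874 / 1123 ≈ 1.6687.
Ideal golden ratio ≈ 1.6180. |1.6687 − 1.6180| / 1.6180 ≈ 3.13% → 3.1%.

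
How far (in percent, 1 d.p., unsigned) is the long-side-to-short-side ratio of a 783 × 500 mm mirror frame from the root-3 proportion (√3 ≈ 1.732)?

9.6%

Ratio = 783 / 500 ≈ 1.5660.
Ideal root-3 ≈ 1.7321. |1.5660 − 1.7321| / 1.7321 ≈ 9.59% → 9.6%.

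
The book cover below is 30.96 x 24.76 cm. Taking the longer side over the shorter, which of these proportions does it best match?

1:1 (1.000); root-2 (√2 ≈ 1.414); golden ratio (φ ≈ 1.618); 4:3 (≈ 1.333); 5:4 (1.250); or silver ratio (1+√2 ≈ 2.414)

5:4

30.96/24.76 ≈ 1.250. Nearest candidates are 5:4 (1.250, off by 0.000) and 4:3 (1.333, off by 0.083).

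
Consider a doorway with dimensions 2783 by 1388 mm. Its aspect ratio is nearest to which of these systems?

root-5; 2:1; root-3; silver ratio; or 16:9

2:1

Ratio = 2783 / 1388 ≈ 2.005.
Distances: root-5 2.236 (Δ 0.231); 2:1 2.000 (Δ 0.005); root-3 1.732 (Δ 0.273); silver ratio 2.414 (Δ 0.409); 16:9 1.778 (Δ 0.227).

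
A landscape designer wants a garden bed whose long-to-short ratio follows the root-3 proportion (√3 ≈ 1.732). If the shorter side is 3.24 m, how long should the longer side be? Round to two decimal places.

5.61 m

root-3 ≈ 1.73205.
Longer side = 3.24 × 1.73205 ≈ 5.6118 → 5.61 m.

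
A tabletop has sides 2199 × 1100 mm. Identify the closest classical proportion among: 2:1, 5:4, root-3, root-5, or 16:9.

2:1

Ratio = 2199 / 1100 ≈ 1.999.
Distances: 2:1 2.000 (Δ 0.001); 5:4 1.250 (Δ 0.749); root-3 1.732 (Δ 0.267); root-5 2.236 (Δ 0.237); 16:9 1.778 (Δ 0.221).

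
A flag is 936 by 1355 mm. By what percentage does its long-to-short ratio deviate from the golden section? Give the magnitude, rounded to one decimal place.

Ratio = 1355 / 936 ≈ 1.4476.
Ideal golden ratio ≈ 1.6180. |1.4476 − 1.6180| / 1.6180 ≈ 10.53% → 10.5%.

10.5%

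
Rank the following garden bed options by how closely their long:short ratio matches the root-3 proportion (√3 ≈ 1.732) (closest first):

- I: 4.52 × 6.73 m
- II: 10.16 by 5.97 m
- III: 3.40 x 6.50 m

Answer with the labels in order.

II, III, I

I: 6.73/4.52 ≈ 1.489 → |1.489 − 1.732| = 0.243
II: 10.16/5.97 ≈ 1.702 → |1.702 − 1.732| = 0.030
III: 6.50/3.40 ≈ 1.912 → |1.912 − 1.732| = 0.180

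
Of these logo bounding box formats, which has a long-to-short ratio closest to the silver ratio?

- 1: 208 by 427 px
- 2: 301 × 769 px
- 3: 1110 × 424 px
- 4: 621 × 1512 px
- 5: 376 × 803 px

4

Ratios (long/short): 1 ≈ 2.053; 2 ≈ 2.555; 3 ≈ 2.618; 4 ≈ 2.435; 5 ≈ 2.136.
silver ratio ≈ 2.414; option 4 is nearest (Δ 0.021).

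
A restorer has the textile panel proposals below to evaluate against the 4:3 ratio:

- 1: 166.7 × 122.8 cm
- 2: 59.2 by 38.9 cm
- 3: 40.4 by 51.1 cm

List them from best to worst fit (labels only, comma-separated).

1: 166.7/122.8 ≈ 1.357 → |1.357 − 1.333| = 0.024
2: 59.2/38.9 ≈ 1.522 → |1.522 − 1.333| = 0.189
3: 51.1/40.4 ≈ 1.265 → |1.265 − 1.333| = 0.068

1, 3, 2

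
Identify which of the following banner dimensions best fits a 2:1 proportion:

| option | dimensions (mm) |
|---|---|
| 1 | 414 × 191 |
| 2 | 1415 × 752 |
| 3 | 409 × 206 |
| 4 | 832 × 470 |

Target 2:1 ≈ 2.000.
1: 2.168 (Δ0.168)  2: 1.882 (Δ0.118)  3: 1.985 (Δ0.015)  4: 1.770 (Δ0.230)

3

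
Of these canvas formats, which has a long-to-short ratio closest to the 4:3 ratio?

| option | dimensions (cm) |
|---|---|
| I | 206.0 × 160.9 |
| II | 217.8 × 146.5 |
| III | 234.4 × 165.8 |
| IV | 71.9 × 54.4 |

IV

Ratios (long/short): I ≈ 1.280; II ≈ 1.487; III ≈ 1.414; IV ≈ 1.322.
4:3 ≈ 1.333; option IV is nearest (Δ 0.011).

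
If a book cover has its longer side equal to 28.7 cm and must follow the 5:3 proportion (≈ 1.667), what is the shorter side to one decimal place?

17.2 cm

5:3 ≈ 1.66667.
Shorter side = 28.7 ÷ 1.66667 ≈ 17.220 → 17.2 cm.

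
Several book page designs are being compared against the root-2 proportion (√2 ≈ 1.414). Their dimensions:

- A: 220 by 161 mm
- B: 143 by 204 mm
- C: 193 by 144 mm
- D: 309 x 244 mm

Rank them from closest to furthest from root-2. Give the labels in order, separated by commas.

B, A, C, D

Ratios: A = 220 / 161 ≈ 1.366; B = 204 / 143 ≈ 1.427; C = 193 / 144 ≈ 1.340; D = 309 / 244 ≈ 1.266.
|Δ from 1.414|: A 0.048; B 0.013; C 0.074; D 0.148.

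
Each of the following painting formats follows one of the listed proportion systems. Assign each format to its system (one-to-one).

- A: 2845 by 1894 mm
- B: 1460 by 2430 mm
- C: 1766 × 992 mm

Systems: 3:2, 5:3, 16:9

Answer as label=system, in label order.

A=3:2, B=5:3, C=16:9

A = 2845/1894 ≈ 1.502 → 3:2 (1.500)
B = 2430/1460 ≈ 1.664 → 5:3 (1.667)
C = 1766/992 ≈ 1.780 → 16:9 (1.778)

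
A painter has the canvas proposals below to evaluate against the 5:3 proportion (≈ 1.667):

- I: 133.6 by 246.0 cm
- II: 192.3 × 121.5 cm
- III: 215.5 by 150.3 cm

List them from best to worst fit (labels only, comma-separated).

I: 246.0/133.6 ≈ 1.841 → |1.841 − 1.667| = 0.174
II: 192.3/121.5 ≈ 1.583 → |1.583 − 1.667| = 0.084
III: 215.5/150.3 ≈ 1.434 → |1.434 − 1.667| = 0.233

II, I, III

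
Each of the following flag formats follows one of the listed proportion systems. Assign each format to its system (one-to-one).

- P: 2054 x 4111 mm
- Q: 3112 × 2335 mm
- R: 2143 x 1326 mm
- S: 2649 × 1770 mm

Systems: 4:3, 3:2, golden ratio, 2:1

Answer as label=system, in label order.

P=2:1, Q=4:3, R=golden ratio, S=3:2

P = 4111/2054 ≈ 2.001 → 2:1 (2.000)
Q = 3112/2335 ≈ 1.333 → 4:3 (1.333)
R = 2143/1326 ≈ 1.616 → golden ratio (1.618)
S = 2649/1770 ≈ 1.497 → 3:2 (1.500)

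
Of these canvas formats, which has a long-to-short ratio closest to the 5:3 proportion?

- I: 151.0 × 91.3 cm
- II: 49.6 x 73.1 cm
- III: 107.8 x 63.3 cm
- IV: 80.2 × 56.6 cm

Ratios (long/short): I ≈ 1.654; II ≈ 1.474; III ≈ 1.703; IV ≈ 1.417.
5:3 ≈ 1.667; option I is nearest (Δ 0.013).

I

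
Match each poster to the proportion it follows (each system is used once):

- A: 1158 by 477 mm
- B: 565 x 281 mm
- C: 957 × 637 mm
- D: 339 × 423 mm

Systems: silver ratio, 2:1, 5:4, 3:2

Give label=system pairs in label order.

A = 1158/477 ≈ 2.428 → silver ratio (2.414)
B = 565/281 ≈ 2.011 → 2:1 (2.000)
C = 957/637 ≈ 1.502 → 3:2 (1.500)
D = 423/339 ≈ 1.248 → 5:4 (1.250)

A=silver ratio, B=2:1, C=3:2, D=5:4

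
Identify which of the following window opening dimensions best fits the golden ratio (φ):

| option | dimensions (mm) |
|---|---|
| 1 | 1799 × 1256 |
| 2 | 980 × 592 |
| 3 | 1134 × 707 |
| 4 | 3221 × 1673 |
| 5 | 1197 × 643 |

3

Target golden ratio ≈ 1.618.
1: 1.432 (Δ0.186)  2: 1.655 (Δ0.037)  3: 1.604 (Δ0.014)  4: 1.925 (Δ0.307)  5: 1.862 (Δ0.244)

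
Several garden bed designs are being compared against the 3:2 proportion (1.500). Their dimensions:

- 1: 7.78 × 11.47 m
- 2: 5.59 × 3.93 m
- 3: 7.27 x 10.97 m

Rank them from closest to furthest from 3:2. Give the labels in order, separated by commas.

Ratios: 1 = 11.47 / 7.78 ≈ 1.474; 2 = 5.59 / 3.93 ≈ 1.422; 3 = 10.97 / 7.27 ≈ 1.509.
|Δ from 1.500|: 1 0.026; 2 0.078; 3 0.009.

3, 1, 2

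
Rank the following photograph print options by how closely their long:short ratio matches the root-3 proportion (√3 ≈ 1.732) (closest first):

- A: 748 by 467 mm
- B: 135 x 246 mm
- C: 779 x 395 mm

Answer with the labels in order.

B, A, C

Ratios: A = 748 / 467 ≈ 1.602; B = 246 / 135 ≈ 1.822; C = 779 / 395 ≈ 1.972.
|Δ from 1.732|: A 0.130; B 0.090; C 0.240.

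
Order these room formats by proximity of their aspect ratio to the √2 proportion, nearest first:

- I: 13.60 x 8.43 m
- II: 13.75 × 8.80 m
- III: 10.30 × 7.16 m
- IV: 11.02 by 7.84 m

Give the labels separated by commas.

IV, III, II, I

Ratios: I = 13.60 / 8.43 ≈ 1.613; II = 13.75 / 8.80 ≈ 1.562; III = 10.30 / 7.16 ≈ 1.439; IV = 11.02 / 7.84 ≈ 1.406.
|Δ from 1.414|: I 0.199; II 0.148; III 0.025; IV 0.008.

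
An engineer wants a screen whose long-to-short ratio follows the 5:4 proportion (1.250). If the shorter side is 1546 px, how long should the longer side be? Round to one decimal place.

1932.5 px

5:4 = 1.25000.
Longer side = 1546 × 1.25000 ≈ 1932.500 → 1932.5 px.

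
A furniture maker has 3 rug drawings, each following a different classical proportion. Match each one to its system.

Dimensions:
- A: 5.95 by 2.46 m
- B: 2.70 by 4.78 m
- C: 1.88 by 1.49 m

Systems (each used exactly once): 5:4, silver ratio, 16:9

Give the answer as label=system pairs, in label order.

Ratios: A ≈ 2.419; B ≈ 1.770; C ≈ 1.262.
Targets: 5:4 ≈ 1.250; silver ratio ≈ 2.414; 16:9 ≈ 1.778.

A=silver ratio, B=16:9, C=5:4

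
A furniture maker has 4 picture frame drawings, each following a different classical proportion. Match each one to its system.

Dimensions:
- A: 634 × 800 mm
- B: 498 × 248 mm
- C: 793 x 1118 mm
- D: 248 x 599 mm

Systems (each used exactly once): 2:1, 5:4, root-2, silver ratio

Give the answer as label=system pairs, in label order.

A = 800/634 ≈ 1.262 → 5:4 (1.250)
B = 498/248 ≈ 2.008 → 2:1 (2.000)
C = 1118/793 ≈ 1.410 → root-2 (1.414)
D = 599/248 ≈ 2.415 → silver ratio (2.414)

A=5:4, B=2:1, C=root-2, D=silver ratio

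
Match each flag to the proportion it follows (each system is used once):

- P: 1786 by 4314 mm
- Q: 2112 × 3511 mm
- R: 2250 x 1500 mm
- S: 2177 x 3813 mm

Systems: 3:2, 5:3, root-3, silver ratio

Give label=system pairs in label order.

P=silver ratio, Q=5:3, R=3:2, S=root-3

P = 4314/1786 ≈ 2.415 → silver ratio (2.414)
Q = 3511/2112 ≈ 1.662 → 5:3 (1.667)
R = 2250/1500 ≈ 1.500 → 3:2 (1.500)
S = 3813/2177 ≈ 1.751 → root-3 (1.732)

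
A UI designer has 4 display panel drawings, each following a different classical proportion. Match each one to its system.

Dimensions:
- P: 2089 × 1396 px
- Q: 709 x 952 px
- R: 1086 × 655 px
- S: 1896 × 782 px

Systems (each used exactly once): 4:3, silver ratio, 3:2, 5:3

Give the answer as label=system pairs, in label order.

P=3:2, Q=4:3, R=5:3, S=silver ratio

P = 2089/1396 ≈ 1.496 → 3:2 (1.500)
Q = 952/709 ≈ 1.343 → 4:3 (1.333)
R = 1086/655 ≈ 1.658 → 5:3 (1.667)
S = 1896/782 ≈ 2.425 → silver ratio (2.414)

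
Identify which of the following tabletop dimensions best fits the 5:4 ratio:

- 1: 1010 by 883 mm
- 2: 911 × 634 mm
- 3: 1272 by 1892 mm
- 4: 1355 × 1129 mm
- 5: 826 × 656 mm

5

Ratios (long/short): 1 ≈ 1.144; 2 ≈ 1.437; 3 ≈ 1.487; 4 ≈ 1.200; 5 ≈ 1.259.
5:4 ≈ 1.250; option 5 is nearest (Δ 0.009).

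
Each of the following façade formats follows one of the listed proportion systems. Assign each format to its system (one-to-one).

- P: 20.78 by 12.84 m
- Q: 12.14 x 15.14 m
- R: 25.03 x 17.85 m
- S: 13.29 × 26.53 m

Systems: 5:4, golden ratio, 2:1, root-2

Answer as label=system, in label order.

P=golden ratio, Q=5:4, R=root-2, S=2:1

P = 20.78/12.84 ≈ 1.618 → golden ratio (1.618)
Q = 15.14/12.14 ≈ 1.247 → 5:4 (1.250)
R = 25.03/17.85 ≈ 1.402 → root-2 (1.414)
S = 26.53/13.29 ≈ 1.996 → 2:1 (2.000)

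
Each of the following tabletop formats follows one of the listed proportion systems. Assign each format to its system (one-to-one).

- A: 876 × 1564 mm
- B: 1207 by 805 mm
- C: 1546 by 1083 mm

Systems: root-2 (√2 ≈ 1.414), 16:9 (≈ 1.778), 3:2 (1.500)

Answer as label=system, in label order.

A=16:9, B=3:2, C=root-2

Ratios: A ≈ 1.785; B ≈ 1.499; C ≈ 1.428.
Targets: root-2 ≈ 1.414; 16:9 ≈ 1.778; 3:2 ≈ 1.500.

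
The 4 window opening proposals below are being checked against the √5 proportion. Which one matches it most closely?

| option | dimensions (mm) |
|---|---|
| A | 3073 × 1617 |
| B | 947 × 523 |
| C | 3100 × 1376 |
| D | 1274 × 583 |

C

Ratios (long/short): A ≈ 1.900; B ≈ 1.811; C ≈ 2.253; D ≈ 2.185.
root-5 ≈ 2.236; option C is nearest (Δ 0.017).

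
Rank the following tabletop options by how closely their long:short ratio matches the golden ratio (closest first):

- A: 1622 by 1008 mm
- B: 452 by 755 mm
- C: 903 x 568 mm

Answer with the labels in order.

A, C, B

A: 1622/1008 ≈ 1.609 → |1.609 − 1.618| = 0.009
B: 755/452 ≈ 1.670 → |1.670 − 1.618| = 0.052
C: 903/568 ≈ 1.590 → |1.590 − 1.618| = 0.028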